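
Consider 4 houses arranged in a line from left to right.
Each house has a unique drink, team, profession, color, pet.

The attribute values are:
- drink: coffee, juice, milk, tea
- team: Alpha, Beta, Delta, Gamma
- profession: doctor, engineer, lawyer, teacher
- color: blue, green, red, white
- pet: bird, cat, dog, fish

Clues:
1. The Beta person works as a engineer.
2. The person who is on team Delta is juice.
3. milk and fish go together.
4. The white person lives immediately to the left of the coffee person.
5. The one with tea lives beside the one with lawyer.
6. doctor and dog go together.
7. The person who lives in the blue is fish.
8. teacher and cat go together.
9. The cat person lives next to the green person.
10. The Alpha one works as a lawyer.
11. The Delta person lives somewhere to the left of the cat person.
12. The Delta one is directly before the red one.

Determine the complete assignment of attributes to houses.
Solution:

House | Drink | Team | Profession | Color | Pet
-----------------------------------------------
  1   | juice | Delta | doctor | white | dog
  2   | coffee | Gamma | teacher | red | cat
  3   | tea | Beta | engineer | green | bird
  4   | milk | Alpha | lawyer | blue | fish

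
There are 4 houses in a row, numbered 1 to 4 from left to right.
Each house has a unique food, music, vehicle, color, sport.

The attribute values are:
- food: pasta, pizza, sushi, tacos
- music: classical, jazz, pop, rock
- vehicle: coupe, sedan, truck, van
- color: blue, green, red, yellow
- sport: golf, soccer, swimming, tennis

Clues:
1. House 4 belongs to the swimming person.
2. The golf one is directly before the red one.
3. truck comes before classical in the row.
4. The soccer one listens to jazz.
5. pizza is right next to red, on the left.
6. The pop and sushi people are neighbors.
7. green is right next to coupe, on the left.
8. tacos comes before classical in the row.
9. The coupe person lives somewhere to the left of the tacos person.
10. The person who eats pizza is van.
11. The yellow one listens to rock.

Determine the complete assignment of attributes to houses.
Solution:

House | Food | Music | Vehicle | Color | Sport
----------------------------------------------
  1   | pizza | pop | van | green | golf
  2   | sushi | jazz | coupe | red | soccer
  3   | tacos | rock | truck | yellow | tennis
  4   | pasta | classical | sedan | blue | swimming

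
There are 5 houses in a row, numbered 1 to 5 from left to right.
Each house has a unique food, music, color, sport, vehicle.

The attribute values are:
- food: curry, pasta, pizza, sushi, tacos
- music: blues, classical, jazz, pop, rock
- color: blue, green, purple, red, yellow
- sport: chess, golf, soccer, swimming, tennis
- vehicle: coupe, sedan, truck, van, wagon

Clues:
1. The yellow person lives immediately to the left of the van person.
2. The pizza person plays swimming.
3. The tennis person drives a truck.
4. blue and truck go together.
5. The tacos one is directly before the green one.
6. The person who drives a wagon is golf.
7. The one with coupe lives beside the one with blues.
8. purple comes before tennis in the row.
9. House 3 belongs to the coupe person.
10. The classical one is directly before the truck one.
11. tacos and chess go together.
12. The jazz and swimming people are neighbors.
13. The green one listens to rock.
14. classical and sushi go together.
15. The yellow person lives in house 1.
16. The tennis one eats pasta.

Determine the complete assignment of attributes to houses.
Solution:

House | Food | Music | Color | Sport | Vehicle
----------------------------------------------
  1   | tacos | jazz | yellow | chess | sedan
  2   | pizza | rock | green | swimming | van
  3   | sushi | classical | purple | soccer | coupe
  4   | pasta | blues | blue | tennis | truck
  5   | curry | pop | red | golf | wagon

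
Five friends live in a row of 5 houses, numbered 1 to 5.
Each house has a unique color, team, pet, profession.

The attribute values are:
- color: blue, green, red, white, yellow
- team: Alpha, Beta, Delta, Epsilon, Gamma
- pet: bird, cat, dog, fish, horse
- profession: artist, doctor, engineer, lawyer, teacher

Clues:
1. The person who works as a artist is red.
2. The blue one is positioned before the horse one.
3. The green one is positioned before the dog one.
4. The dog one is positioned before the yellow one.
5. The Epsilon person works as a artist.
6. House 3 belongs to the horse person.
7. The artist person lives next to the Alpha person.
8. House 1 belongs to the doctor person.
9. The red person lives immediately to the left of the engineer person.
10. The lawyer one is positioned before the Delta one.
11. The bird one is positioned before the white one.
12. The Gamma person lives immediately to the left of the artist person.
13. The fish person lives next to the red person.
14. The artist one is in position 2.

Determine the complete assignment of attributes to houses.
Solution:

House | Color | Team | Pet | Profession
---------------------------------------
  1   | blue | Gamma | fish | doctor
  2   | red | Epsilon | bird | artist
  3   | green | Alpha | horse | engineer
  4   | white | Beta | dog | lawyer
  5   | yellow | Delta | cat | teacher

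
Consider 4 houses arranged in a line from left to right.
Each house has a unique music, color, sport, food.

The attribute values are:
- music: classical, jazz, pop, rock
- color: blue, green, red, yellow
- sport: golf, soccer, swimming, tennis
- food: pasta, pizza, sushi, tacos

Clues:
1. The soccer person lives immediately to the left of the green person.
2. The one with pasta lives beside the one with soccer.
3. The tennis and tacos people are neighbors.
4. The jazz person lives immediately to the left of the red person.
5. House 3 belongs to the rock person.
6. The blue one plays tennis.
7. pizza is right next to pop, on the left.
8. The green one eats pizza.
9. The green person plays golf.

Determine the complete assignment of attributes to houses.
Solution:

House | Music | Color | Sport | Food
------------------------------------
  1   | jazz | blue | tennis | pasta
  2   | classical | red | soccer | tacos
  3   | rock | green | golf | pizza
  4   | pop | yellow | swimming | sushi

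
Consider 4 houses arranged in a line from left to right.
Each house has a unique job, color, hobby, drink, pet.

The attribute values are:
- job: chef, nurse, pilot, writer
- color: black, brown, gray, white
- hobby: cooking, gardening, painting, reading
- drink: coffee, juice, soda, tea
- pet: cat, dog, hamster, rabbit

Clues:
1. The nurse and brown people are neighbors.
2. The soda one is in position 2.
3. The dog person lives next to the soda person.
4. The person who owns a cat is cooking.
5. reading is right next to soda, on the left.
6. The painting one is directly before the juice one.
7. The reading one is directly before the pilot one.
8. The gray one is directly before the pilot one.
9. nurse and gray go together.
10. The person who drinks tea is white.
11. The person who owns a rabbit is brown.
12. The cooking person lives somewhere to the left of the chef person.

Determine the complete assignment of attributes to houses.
Solution:

House | Job | Color | Hobby | Drink | Pet
-----------------------------------------
  1   | nurse | gray | reading | coffee | dog
  2   | pilot | brown | painting | soda | rabbit
  3   | writer | black | cooking | juice | cat
  4   | chef | white | gardening | tea | hamster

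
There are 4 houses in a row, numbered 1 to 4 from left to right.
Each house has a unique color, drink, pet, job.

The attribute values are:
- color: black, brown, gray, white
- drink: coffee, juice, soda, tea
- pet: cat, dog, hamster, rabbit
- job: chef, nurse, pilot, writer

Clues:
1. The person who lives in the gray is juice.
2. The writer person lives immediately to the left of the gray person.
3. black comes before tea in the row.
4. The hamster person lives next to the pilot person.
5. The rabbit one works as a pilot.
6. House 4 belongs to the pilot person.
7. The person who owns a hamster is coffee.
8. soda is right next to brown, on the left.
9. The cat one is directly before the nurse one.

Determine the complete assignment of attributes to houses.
Solution:

House | Color | Drink | Pet | Job
---------------------------------
  1   | black | soda | cat | chef
  2   | brown | tea | dog | nurse
  3   | white | coffee | hamster | writer
  4   | gray | juice | rabbit | pilot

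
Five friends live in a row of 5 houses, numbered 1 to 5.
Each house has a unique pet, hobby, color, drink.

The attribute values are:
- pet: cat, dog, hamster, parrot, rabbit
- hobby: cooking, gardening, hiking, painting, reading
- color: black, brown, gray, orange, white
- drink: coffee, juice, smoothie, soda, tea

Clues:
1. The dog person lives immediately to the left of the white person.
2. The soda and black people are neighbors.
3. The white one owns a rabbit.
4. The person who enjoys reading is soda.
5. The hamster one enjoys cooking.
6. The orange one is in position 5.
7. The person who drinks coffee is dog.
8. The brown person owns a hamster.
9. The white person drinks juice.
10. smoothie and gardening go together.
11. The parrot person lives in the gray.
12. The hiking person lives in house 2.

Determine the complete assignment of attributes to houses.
Solution:

House | Pet | Hobby | Color | Drink
-----------------------------------
  1   | parrot | reading | gray | soda
  2   | dog | hiking | black | coffee
  3   | rabbit | painting | white | juice
  4   | hamster | cooking | brown | tea
  5   | cat | gardening | orange | smoothie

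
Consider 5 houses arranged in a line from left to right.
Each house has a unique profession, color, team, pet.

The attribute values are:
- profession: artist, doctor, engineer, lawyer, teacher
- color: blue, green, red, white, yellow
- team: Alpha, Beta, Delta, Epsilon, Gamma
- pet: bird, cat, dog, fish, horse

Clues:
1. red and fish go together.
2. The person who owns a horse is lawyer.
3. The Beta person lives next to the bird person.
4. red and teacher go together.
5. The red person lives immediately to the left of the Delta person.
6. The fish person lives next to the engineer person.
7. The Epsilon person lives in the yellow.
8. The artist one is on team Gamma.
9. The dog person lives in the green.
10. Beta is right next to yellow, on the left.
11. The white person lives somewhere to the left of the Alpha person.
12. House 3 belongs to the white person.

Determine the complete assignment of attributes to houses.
Solution:

House | Profession | Color | Team | Pet
---------------------------------------
  1   | lawyer | blue | Beta | horse
  2   | doctor | yellow | Epsilon | bird
  3   | artist | white | Gamma | cat
  4   | teacher | red | Alpha | fish
  5   | engineer | green | Delta | dog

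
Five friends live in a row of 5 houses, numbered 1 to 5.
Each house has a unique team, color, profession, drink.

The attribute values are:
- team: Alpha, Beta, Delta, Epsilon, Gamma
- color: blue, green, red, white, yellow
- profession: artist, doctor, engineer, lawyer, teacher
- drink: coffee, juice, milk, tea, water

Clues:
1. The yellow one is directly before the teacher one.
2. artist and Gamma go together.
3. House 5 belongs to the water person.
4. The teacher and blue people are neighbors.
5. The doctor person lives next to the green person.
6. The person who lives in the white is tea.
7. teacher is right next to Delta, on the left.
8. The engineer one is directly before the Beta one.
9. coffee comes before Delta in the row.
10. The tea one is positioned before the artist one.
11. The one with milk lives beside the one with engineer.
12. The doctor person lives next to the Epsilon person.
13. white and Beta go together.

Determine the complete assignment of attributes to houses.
Solution:

House | Team | Color | Profession | Drink
-----------------------------------------
  1   | Alpha | yellow | doctor | coffee
  2   | Epsilon | green | teacher | milk
  3   | Delta | blue | engineer | juice
  4   | Beta | white | lawyer | tea
  5   | Gamma | red | artist | water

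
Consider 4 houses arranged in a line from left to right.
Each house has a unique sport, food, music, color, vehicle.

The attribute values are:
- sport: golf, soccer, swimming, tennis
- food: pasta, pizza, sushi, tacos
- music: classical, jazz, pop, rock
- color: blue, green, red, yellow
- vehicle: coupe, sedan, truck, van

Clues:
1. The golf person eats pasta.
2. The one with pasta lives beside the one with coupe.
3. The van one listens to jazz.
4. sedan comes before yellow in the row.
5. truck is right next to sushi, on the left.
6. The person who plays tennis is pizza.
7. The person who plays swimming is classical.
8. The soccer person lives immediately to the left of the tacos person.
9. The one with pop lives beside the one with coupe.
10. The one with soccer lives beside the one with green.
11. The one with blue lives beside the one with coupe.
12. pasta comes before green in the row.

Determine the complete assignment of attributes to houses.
Solution:

House | Sport | Food | Music | Color | Vehicle
----------------------------------------------
  1   | golf | pasta | pop | blue | truck
  2   | soccer | sushi | rock | red | coupe
  3   | swimming | tacos | classical | green | sedan
  4   | tennis | pizza | jazz | yellow | van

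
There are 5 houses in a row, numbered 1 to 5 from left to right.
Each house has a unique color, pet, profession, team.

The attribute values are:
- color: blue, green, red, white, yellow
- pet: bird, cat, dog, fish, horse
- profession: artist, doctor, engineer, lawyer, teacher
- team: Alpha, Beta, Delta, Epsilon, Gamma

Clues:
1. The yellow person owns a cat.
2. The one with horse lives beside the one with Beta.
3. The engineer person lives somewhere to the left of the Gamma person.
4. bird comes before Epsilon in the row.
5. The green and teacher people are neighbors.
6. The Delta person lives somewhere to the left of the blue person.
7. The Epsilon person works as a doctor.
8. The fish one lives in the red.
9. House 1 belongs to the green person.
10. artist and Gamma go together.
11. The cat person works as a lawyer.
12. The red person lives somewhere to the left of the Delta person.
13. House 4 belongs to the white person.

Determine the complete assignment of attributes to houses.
Solution:

House | Color | Pet | Profession | Team
---------------------------------------
  1   | green | horse | engineer | Alpha
  2   | red | fish | teacher | Beta
  3   | yellow | cat | lawyer | Delta
  4   | white | bird | artist | Gamma
  5   | blue | dog | doctor | Epsilon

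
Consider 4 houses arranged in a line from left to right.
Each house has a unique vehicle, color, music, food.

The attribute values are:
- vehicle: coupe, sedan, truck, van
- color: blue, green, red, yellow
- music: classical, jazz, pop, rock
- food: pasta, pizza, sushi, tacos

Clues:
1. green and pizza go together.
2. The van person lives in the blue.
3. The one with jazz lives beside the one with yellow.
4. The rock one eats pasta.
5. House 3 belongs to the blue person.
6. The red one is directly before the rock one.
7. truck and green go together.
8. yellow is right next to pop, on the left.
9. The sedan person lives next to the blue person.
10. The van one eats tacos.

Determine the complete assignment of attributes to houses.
Solution:

House | Vehicle | Color | Music | Food
--------------------------------------
  1   | coupe | red | jazz | sushi
  2   | sedan | yellow | rock | pasta
  3   | van | blue | pop | tacos
  4   | truck | green | classical | pizza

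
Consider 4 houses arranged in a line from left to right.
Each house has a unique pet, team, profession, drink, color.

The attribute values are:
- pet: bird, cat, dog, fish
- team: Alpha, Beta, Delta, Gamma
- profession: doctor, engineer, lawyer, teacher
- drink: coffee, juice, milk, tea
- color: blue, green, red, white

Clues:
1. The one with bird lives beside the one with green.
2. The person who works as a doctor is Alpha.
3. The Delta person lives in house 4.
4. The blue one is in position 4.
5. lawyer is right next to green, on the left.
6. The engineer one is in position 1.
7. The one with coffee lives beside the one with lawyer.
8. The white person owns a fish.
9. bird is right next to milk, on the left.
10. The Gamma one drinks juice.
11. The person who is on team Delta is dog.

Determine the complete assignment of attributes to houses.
Solution:

House | Pet | Team | Profession | Drink | Color
-----------------------------------------------
  1   | fish | Beta | engineer | coffee | white
  2   | bird | Gamma | lawyer | juice | red
  3   | cat | Alpha | doctor | milk | green
  4   | dog | Delta | teacher | tea | blue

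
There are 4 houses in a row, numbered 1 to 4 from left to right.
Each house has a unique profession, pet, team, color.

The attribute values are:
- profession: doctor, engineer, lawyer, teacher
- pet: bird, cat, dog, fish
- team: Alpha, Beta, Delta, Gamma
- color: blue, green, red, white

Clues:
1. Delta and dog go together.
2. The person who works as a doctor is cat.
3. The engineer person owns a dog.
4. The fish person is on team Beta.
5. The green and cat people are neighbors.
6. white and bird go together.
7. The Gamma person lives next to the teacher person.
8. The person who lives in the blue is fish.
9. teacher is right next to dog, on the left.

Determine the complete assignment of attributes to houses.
Solution:

House | Profession | Pet | Team | Color
---------------------------------------
  1   | lawyer | bird | Gamma | white
  2   | teacher | fish | Beta | blue
  3   | engineer | dog | Delta | green
  4   | doctor | cat | Alpha | red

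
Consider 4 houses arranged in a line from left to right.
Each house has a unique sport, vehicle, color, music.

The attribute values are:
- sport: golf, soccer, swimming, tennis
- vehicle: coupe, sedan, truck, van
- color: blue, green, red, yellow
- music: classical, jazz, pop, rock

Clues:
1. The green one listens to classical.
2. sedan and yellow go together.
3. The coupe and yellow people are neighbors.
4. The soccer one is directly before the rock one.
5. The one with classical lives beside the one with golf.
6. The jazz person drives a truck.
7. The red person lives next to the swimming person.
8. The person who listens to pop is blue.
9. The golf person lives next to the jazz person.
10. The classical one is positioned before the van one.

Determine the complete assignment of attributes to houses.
Solution:

House | Sport | Vehicle | Color | Music
---------------------------------------
  1   | soccer | coupe | green | classical
  2   | golf | sedan | yellow | rock
  3   | tennis | truck | red | jazz
  4   | swimming | van | blue | pop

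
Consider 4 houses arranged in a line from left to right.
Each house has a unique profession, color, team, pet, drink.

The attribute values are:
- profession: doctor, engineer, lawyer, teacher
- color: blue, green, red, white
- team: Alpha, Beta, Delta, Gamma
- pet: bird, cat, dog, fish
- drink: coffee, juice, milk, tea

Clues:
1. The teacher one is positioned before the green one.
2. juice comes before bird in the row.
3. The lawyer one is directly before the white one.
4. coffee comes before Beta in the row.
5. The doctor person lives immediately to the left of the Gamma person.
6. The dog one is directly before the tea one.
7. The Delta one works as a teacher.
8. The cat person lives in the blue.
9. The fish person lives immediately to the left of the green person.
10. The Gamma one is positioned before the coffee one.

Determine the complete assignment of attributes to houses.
Solution:

House | Profession | Color | Team | Pet | Drink
-----------------------------------------------
  1   | doctor | red | Alpha | dog | juice
  2   | lawyer | blue | Gamma | cat | tea
  3   | teacher | white | Delta | fish | coffee
  4   | engineer | green | Beta | bird | milk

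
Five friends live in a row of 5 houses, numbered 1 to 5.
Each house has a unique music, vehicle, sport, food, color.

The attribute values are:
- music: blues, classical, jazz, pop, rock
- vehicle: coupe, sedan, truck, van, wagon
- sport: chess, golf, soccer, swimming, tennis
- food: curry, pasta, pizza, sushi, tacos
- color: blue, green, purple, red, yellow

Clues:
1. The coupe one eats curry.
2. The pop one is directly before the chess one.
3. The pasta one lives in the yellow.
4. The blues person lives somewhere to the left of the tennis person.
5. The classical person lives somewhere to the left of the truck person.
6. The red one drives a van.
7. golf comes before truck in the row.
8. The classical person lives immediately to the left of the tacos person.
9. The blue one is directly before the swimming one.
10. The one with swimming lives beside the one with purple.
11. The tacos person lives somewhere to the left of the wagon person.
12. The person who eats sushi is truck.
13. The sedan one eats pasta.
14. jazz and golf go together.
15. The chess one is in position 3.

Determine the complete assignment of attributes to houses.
Solution:

House | Music | Vehicle | Sport | Food | Color
----------------------------------------------
  1   | classical | coupe | soccer | curry | blue
  2   | pop | van | swimming | tacos | red
  3   | blues | wagon | chess | pizza | purple
  4   | jazz | sedan | golf | pasta | yellow
  5   | rock | truck | tennis | sushi | green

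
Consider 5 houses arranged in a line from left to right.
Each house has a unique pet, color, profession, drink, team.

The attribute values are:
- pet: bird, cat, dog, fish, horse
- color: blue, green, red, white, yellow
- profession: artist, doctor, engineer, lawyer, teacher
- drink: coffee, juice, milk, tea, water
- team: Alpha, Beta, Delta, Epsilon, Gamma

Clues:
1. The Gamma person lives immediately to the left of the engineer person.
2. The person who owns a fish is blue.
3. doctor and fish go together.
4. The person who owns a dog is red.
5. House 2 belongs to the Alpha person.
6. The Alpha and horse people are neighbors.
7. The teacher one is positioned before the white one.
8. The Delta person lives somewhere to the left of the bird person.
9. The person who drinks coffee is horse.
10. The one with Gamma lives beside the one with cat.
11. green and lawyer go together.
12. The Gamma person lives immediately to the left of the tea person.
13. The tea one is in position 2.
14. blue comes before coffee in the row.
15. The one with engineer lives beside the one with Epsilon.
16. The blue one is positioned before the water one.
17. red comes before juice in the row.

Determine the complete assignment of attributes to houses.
Solution:

House | Pet | Color | Profession | Drink | Team
-----------------------------------------------
  1   | fish | blue | doctor | milk | Gamma
  2   | cat | yellow | engineer | tea | Alpha
  3   | horse | green | lawyer | coffee | Epsilon
  4   | dog | red | teacher | water | Delta
  5   | bird | white | artist | juice | Beta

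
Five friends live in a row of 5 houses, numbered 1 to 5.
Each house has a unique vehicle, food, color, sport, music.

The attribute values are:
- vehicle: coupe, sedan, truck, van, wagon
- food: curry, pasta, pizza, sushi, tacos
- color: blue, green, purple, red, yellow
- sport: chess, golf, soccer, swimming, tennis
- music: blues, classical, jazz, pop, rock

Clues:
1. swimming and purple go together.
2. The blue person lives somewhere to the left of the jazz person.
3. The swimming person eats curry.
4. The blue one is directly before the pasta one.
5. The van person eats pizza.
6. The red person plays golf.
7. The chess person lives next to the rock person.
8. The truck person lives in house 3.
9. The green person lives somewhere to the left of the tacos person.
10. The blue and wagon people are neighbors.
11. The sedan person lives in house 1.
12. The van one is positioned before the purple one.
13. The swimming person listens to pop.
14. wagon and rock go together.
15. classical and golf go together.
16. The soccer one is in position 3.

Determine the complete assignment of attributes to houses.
Solution:

House | Vehicle | Food | Color | Sport | Music
----------------------------------------------
  1   | sedan | sushi | blue | chess | blues
  2   | wagon | pasta | green | tennis | rock
  3   | truck | tacos | yellow | soccer | jazz
  4   | van | pizza | red | golf | classical
  5   | coupe | curry | purple | swimming | pop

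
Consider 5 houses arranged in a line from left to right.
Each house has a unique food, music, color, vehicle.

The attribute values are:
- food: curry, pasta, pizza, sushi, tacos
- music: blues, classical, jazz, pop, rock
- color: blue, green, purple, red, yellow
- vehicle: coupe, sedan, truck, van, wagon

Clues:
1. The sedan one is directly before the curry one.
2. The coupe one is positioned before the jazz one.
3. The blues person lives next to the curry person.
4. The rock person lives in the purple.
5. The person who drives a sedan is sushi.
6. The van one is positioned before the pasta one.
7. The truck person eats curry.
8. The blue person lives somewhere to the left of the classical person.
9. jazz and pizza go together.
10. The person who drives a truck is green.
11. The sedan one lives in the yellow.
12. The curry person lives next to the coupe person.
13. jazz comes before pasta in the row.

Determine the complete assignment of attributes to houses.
Solution:

House | Food | Music | Color | Vehicle
--------------------------------------
  1   | sushi | blues | yellow | sedan
  2   | curry | pop | green | truck
  3   | tacos | rock | purple | coupe
  4   | pizza | jazz | blue | van
  5   | pasta | classical | red | wagon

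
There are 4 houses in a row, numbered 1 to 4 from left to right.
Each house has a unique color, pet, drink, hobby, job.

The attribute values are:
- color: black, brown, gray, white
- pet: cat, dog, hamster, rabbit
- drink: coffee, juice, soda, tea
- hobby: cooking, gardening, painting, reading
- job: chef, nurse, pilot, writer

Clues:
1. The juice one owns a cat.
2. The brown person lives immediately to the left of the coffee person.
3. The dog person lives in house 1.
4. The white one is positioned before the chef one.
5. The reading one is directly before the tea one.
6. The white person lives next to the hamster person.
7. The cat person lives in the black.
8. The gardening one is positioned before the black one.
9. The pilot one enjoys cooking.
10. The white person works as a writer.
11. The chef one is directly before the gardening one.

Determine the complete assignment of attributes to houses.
Solution:

House | Color | Pet | Drink | Hobby | Job
-----------------------------------------
  1   | white | dog | soda | reading | writer
  2   | brown | hamster | tea | painting | chef
  3   | gray | rabbit | coffee | gardening | nurse
  4   | black | cat | juice | cooking | pilot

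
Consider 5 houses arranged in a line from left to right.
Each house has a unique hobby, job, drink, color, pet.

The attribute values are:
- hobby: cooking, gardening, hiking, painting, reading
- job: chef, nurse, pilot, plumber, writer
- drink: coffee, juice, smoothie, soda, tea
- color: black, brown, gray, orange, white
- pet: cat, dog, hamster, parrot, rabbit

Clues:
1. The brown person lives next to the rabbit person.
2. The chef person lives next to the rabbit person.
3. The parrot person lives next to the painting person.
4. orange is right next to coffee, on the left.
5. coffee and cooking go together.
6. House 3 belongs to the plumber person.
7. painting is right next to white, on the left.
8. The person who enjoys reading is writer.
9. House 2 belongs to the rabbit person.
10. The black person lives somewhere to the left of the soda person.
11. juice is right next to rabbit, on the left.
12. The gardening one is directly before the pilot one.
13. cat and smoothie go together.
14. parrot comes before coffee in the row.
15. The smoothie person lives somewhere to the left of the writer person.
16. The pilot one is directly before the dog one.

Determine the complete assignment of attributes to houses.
Solution:

House | Hobby | Job | Drink | Color | Pet
-----------------------------------------
  1   | gardening | chef | juice | brown | parrot
  2   | painting | pilot | tea | orange | rabbit
  3   | cooking | plumber | coffee | white | dog
  4   | hiking | nurse | smoothie | black | cat
  5   | reading | writer | soda | gray | hamster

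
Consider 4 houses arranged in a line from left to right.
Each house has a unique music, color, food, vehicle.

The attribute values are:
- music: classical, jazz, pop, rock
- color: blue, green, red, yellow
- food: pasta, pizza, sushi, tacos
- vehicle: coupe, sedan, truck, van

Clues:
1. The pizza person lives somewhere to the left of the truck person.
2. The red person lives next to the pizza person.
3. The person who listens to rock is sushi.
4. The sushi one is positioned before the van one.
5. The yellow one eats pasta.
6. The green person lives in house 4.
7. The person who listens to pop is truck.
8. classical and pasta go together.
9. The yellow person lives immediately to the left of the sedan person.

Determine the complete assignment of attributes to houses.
Solution:

House | Music | Color | Food | Vehicle
--------------------------------------
  1   | classical | yellow | pasta | coupe
  2   | rock | red | sushi | sedan
  3   | jazz | blue | pizza | van
  4   | pop | green | tacos | truck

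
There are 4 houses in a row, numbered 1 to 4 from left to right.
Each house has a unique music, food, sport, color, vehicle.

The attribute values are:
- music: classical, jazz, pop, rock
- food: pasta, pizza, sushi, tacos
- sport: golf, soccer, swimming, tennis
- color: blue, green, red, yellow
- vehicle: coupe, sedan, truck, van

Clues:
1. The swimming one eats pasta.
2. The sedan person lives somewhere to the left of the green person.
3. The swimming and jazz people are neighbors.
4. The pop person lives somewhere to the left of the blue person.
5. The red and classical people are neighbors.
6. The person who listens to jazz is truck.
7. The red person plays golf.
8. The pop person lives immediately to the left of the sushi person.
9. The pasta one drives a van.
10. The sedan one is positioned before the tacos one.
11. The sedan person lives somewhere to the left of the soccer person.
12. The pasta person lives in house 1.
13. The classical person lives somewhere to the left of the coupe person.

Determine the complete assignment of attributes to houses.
Solution:

House | Music | Food | Sport | Color | Vehicle
----------------------------------------------
  1   | pop | pasta | swimming | yellow | van
  2   | jazz | sushi | golf | red | truck
  3   | classical | pizza | tennis | blue | sedan
  4   | rock | tacos | soccer | green | coupe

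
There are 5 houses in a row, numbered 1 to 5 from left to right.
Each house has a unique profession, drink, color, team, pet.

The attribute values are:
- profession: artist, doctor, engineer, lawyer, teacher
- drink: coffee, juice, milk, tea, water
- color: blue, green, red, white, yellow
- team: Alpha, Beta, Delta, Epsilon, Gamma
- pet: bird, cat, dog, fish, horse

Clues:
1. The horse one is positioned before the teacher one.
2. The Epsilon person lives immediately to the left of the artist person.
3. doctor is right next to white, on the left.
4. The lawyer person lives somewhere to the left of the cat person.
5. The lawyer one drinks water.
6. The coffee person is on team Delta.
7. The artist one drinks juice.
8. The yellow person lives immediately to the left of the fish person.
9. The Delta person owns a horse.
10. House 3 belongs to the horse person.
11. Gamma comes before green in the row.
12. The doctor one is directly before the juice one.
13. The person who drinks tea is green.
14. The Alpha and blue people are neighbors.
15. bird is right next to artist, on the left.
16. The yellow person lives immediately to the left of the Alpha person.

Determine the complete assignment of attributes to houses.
Solution:

House | Profession | Drink | Color | Team | Pet
-----------------------------------------------
  1   | doctor | milk | yellow | Epsilon | bird
  2   | artist | juice | white | Alpha | fish
  3   | engineer | coffee | blue | Delta | horse
  4   | lawyer | water | red | Gamma | dog
  5   | teacher | tea | green | Beta | cat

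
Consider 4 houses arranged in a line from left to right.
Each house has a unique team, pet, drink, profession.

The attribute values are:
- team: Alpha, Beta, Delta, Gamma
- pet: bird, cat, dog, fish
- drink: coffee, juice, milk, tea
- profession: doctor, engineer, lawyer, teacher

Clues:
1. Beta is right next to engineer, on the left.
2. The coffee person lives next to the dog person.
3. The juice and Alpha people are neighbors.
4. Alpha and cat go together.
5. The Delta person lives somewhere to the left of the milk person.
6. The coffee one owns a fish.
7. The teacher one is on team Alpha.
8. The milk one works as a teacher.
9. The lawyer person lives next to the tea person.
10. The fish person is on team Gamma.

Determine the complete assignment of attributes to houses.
Solution:

House | Team | Pet | Drink | Profession
---------------------------------------
  1   | Gamma | fish | coffee | lawyer
  2   | Beta | dog | tea | doctor
  3   | Delta | bird | juice | engineer
  4   | Alpha | cat | milk | teacher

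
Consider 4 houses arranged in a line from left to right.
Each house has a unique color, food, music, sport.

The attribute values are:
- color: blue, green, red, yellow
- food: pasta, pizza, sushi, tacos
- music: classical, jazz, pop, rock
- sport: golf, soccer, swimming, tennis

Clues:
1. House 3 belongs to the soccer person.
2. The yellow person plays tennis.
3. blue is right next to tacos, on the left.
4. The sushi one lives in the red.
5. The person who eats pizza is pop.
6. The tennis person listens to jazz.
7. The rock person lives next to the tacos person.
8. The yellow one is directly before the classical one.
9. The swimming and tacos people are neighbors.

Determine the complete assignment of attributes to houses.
Solution:

House | Color | Food | Music | Sport
------------------------------------
  1   | blue | pasta | rock | swimming
  2   | yellow | tacos | jazz | tennis
  3   | red | sushi | classical | soccer
  4   | green | pizza | pop | golf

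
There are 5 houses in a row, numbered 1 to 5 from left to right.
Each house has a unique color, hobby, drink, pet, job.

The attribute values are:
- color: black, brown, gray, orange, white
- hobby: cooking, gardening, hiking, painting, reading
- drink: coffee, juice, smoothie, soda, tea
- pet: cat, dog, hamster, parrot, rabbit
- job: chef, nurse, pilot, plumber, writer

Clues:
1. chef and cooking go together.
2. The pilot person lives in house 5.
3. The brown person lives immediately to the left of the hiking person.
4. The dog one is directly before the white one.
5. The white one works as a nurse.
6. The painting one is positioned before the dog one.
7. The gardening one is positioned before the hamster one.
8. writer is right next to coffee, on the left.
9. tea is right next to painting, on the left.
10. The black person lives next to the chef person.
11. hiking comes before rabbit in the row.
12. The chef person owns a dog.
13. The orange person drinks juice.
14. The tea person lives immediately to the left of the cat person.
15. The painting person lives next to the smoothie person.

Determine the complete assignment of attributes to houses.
Solution:

House | Color | Hobby | Drink | Pet | Job
-----------------------------------------
  1   | gray | gardening | tea | parrot | writer
  2   | black | painting | coffee | cat | plumber
  3   | brown | cooking | smoothie | dog | chef
  4   | white | hiking | soda | hamster | nurse
  5   | orange | reading | juice | rabbit | pilot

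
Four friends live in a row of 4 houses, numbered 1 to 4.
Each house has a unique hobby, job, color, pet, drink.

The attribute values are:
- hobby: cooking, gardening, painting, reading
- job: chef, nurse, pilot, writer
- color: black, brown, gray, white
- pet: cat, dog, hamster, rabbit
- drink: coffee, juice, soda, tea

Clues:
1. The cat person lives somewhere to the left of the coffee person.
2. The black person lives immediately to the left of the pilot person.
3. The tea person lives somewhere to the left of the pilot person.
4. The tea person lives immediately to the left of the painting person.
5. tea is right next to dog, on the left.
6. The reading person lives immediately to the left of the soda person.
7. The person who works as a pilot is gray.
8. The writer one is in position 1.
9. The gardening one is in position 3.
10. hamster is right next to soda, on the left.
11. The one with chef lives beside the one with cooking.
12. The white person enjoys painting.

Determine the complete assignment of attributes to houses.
Solution:

House | Hobby | Job | Color | Pet | Drink
-----------------------------------------
  1   | reading | writer | brown | hamster | tea
  2   | painting | nurse | white | dog | soda
  3   | gardening | chef | black | cat | juice
  4   | cooking | pilot | gray | rabbit | coffee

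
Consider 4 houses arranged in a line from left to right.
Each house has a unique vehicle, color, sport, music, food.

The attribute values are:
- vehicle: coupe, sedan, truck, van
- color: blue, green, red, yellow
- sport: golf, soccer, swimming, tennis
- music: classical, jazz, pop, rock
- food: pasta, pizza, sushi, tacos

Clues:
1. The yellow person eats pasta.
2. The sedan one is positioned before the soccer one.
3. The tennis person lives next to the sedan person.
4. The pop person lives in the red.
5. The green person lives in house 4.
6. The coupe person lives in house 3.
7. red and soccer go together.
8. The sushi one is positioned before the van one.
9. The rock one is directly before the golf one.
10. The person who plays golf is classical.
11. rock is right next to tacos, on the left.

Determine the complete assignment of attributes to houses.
Solution:

House | Vehicle | Color | Sport | Music | Food
----------------------------------------------
  1   | truck | yellow | tennis | rock | pasta
  2   | sedan | blue | golf | classical | tacos
  3   | coupe | red | soccer | pop | sushi
  4   | van | green | swimming | jazz | pizza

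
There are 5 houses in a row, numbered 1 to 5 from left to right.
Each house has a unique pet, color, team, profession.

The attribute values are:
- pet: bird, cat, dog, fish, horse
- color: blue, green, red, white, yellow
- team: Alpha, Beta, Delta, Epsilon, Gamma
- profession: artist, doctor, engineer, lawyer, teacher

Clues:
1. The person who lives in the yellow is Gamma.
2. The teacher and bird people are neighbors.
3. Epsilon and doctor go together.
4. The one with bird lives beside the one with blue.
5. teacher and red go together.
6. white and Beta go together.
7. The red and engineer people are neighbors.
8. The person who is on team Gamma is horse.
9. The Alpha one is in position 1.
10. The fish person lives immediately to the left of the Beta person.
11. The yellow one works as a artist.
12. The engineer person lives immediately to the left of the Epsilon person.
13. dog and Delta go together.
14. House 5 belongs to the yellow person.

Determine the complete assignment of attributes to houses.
Solution:

House | Pet | Color | Team | Profession
---------------------------------------
  1   | fish | red | Alpha | teacher
  2   | bird | white | Beta | engineer
  3   | cat | blue | Epsilon | doctor
  4   | dog | green | Delta | lawyer
  5   | horse | yellow | Gamma | artist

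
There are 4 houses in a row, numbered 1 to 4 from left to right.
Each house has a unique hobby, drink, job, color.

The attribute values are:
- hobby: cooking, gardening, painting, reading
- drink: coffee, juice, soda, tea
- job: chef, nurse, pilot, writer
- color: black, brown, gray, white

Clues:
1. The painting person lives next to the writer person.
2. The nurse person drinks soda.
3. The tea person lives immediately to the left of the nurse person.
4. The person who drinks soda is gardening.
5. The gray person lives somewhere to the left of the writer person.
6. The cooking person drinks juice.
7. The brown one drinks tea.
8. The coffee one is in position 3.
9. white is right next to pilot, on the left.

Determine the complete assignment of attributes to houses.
Solution:

House | Hobby | Drink | Job | Color
-----------------------------------
  1   | reading | tea | chef | brown
  2   | gardening | soda | nurse | white
  3   | painting | coffee | pilot | gray
  4   | cooking | juice | writer | black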